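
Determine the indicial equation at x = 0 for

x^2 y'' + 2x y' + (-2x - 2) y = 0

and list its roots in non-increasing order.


Divide by x^2 to reach normal form y'' + P_1(x) y' + P_2(x) y = 0 with P_1(x) = 2/x and P_2(x) = -2/x - 2/x^2.
x = 0 is a singular point because the y'-coefficient 2/x has a pole at x = 0 and the y-coefficient -2/x - 2/x^2 has a pole at x = 0.
It is a regular singular point because x P_1(x) = p(x) = 2 and x^2 P_2(x) = q(x) = -2x - 2 are polynomials, hence analytic at x = 0.
p(0) = 2,  q(0) = -2.
Indicial equation: r(r-1) + p(0) r + q(0) = 0, i.e. r^2 + (p(0) - 1) r + q(0) = 0, i.e. r^2 + 1 r - 2 = 0.
Discriminant: (1)^2 - 4(-2) = 9, so r = (-1 ± 3)/2.
Solving: r_1 = 1, r_2 = -2.

indicial: r^2 + 1 r - 2 = 0; roots r_1 = 1, r_2 = -2


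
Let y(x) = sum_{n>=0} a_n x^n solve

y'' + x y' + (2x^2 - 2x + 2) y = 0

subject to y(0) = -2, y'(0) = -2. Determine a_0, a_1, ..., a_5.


Ansatz: y(x) = sum_{n>=0} a_n x^n, so y'(x) = sum_{n>=1} n a_n x^(n-1) and y''(x) = sum_{n>=2} n(n-1) a_n x^(n-2).
Substitute into P(x) y'' + Q(x) y' + R(x) y = 0 with P(x) = 1, Q(x) = x, R(x) = 2x^2 - 2x + 2, and match powers of x.
Initial conditions: a_0 = -2, a_1 = -2.
Setting the coefficient of each power of x to zero and solving order by order (substituting the coefficients already found):
  x^0: 2 a_2 + 2 a_0 = 0  ->  2 a_2 = -2 a_0 = 4  ->  a_2 = 2
  x^1: 6 a_3 + 3 a_1 - 2 a_0 = 0  ->  6 a_3 = -3 a_1 + 2 a_0 = 2  ->  a_3 = 1/3
  x^2: 12 a_4 + 4 a_2 - 2 a_1 + 2 a_0 = 0  ->  12 a_4 = -4 a_2 + 2 a_1 - 2 a_0 = -8  ->  a_4 = -2/3
  x^3: 20 a_5 + 5 a_3 - 2 a_2 + 2 a_1 = 0  ->  20 a_5 = -5 a_3 + 2 a_2 - 2 a_1 = 19/3  ->  a_5 = 19/60
Truncated series: y(x) = -2 - 2 x + 2 x^2 + (1/3) x^3 - (2/3) x^4 + (19/60) x^5 + O(x^6).

a_0 = -2; a_1 = -2; a_2 = 2; a_3 = 1/3; a_4 = -2/3; a_5 = 19/60


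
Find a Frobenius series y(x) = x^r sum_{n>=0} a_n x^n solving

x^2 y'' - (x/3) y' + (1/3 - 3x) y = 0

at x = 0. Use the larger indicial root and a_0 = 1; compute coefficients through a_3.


Write in Frobenius form y'' + (p(x)/x) y' + (q(x)/x^2) y = 0:
  p(x) = -1/3,  q(x) = 1/3 - 3x.
Indicial equation: r(r-1) + (-1/3) r + (1/3) = 0 -> roots r_1 = 1, r_2 = 1/3.
Take r = r_1 = 1. Let y(x) = x^r sum_{n>=0} a_n x^n with a_0 = 1.
Substitute y = x^r sum a_n x^n and match x^{r+n}. The recurrence is
  D(n) a_n - 3 a_{n-1} = 0,  where D(n) = (r+n)(r+n-1) + (-1/3)(r+n) + (1/3).
  a_n = 3 / D(n) * a_{n-1}.
Since the indicial polynomial factors as (r - r_1)(r - r_2), D(n) = (r_1 + n - r_1)(r_1 + n - r_2) = n(n + 2/3).
Evaluating step by step (a_0 = 1):
  n = 1: D(1) = 1(1 + 2/3) = 5/3; numerator = 3(1) = 3; a_1 = (3)/(5/3) = 9/5
  n = 2: D(2) = 2(2 + 2/3) = 16/3; numerator = 3(9/5) = 27/5; a_2 = (27/5)/(16/3) = 81/80
  n = 3: D(3) = 3(3 + 2/3) = 11; numerator = 3(81/80) = 243/80; a_3 = (243/80)/(11) = 243/880

r = 1; a_0 = 1; a_1 = 9/5; a_2 = 81/80; a_3 = 243/880


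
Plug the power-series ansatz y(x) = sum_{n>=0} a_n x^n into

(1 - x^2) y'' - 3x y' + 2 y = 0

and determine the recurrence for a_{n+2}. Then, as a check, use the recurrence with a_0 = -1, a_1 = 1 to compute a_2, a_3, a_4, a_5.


Substitute y = sum_n a_n x^n.
(1 - 1 x^2) y'' contributes (n+2)(n+1) a_{n+2} - n(n-1) a_n at x^n.
-3 x y'(x) contributes -3 n a_n at x^n.
2 y(x) contributes 2 a_n at x^n.
Matching x^n: (n+2)(n+1) a_{n+2} + (-n(n-1) - 3 n + 2) a_n = 0.
Thus a_{n+2} = (n(n-1) + 3 n - 2) / ((n+1)(n+2)) * a_n.

Check with a_0 = -1, a_1 = 1 (apply the recurrence for n = 0, 1, 2, 3): a_0 = -1, a_1 = 1, a_2 = 1, a_3 = 1/6, a_4 = 1/2, a_5 = 13/120.

a_(n+2) = (n(n-1) + 3 n - 2) / ((n+1)(n+2)) * a_n; check: a_0 = -1, a_1 = 1, a_2 = 1, a_3 = 1/6, a_4 = 1/2, a_5 = 13/120


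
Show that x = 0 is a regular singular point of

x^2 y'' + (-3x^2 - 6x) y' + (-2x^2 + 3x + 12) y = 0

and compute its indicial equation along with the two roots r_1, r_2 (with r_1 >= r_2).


Divide by x^2 to reach normal form y'' + P_1(x) y' + P_2(x) y = 0 with P_1(x) = -3 - 6/x and P_2(x) = -2 + 3/x + 12/x^2.
x = 0 is a singular point because the y'-coefficient -3 - 6/x has a pole at x = 0 and the y-coefficient -2 + 3/x + 12/x^2 has a pole at x = 0.
It is a regular singular point because x P_1(x) = p(x) = -3x - 6 and x^2 P_2(x) = q(x) = -2x^2 + 3x + 12 are polynomials, hence analytic at x = 0.
p(0) = -6,  q(0) = 12.
Indicial equation: r(r-1) + p(0) r + q(0) = 0, i.e. r^2 + (p(0) - 1) r + q(0) = 0, i.e. r^2 - 7 r + 12 = 0.
Discriminant: (-7)^2 - 4(12) = 1, so r = (7 ± 1)/2.
Solving: r_1 = 4, r_2 = 3.

indicial: r^2 - 7 r + 12 = 0; roots r_1 = 4, r_2 = 3


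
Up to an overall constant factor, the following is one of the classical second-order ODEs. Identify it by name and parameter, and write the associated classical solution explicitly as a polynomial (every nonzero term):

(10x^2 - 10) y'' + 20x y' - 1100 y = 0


All three coefficients share the factor -10; dividing through by -10 gives  (1 - x^2) y'' - 2x y' + 110 y = 0.
This matches the Legendre equation (1 - x^2) y'' - 2x y' + n(n+1) y = 0 (note the -2x y' term) with n(n+1) = 110, so n = 10; the polynomial solution is P_10(x).
With y = sum_k a_k x^k, matching x^k gives (k+2)(k+1) a_{k+2} = [k(k+1) - n(n+1)] a_k = (k - 10)(k + 11) a_k. The right side vanishes at k = 10, so the series with the parity of 10 terminates at degree 10.
Standard normalization (P_n(1) = 1): leading coefficient (2n)!/(2^n (n!)^2) = 2432902008176640000/(1024*13168189440000) = 46189/256, so a_10 = 46189/256. Work downward with a_k = (k+1)(k+2) a_{k+2} / ((k - 10)(k + 11)):
  a_8 = (9)(10)(46189/256) / ((8 - 10)(8 + 11)) = (2078505/128)/(-38) = -109395/256
  a_6 = (7)(8)(-109395/256) / ((6 - 10)(6 + 11)) = (-765765/32)/(-68) = 45045/128
  a_4 = (5)(6)(45045/128) / ((4 - 10)(4 + 11)) = (675675/64)/(-90) = -15015/128
  a_2 = (3)(4)(-15015/128) / ((2 - 10)(2 + 11)) = (-45045/32)/(-104) = 3465/256
  a_0 = (1)(2)(3465/256) / ((0 - 10)(0 + 11)) = (3465/128)/(-110) = -63/256
Hence P_10(x) = 46189 x^10/256 - 109395 x^8/256 + 45045 x^6/128 - 15015 x^4/128 + 3465 x^2/256 - 63/256.

P_10(x); series = 46189 x^10/256 - 109395 x^8/256 + 45045 x^6/128 - 15015 x^4/128 + 3465 x^2/256 - 63/256


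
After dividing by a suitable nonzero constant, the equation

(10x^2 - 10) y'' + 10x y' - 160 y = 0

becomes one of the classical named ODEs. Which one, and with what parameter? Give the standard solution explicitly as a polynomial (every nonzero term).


All three coefficients share the factor -10; dividing through by -10 gives  (1 - x^2) y'' - x y' + 16 y = 0.
This matches the Chebyshev equation (1 - x^2) y'' - x y' + n^2 y = 0 (note the -x y' term, not -2x y') with n^2 = 16, so n = 4; the polynomial solution is T_4(x).
With y = sum_k a_k x^k, matching x^k gives (k+2)(k+1) a_{k+2} = (k^2 - n^2) a_k = (k - 4)(k + 4) a_k. The right side vanishes at k = 4, so the series with the parity of 4 terminates at degree 4.
Standard normalization: leading coefficient of T_n is 2^(n-1), so a_4 = 2^3 = 8. Work downward with a_k = (k+1)(k+2) a_{k+2} / ((k - 4)(k + 4)):
  a_2 = (3)(4)(8) / ((2 - 4)(2 + 4)) = 96/(-12) = -8
  a_0 = (1)(2)(-8) / ((0 - 4)(0 + 4)) = -16/(-16) = 1
Hence T_4(x) = 8 x^4 - 8 x^2 + 1.

T_4(x); series = 8 x^4 - 8 x^2 + 1


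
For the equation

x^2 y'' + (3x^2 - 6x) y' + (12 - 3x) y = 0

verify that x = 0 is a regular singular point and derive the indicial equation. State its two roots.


Divide by x^2 to reach normal form y'' + P_1(x) y' + P_2(x) y = 0 with P_1(x) = 3 - 6/x and P_2(x) = -3/x + 12/x^2.
x = 0 is a singular point because the y'-coefficient 3 - 6/x has a pole at x = 0 and the y-coefficient -3/x + 12/x^2 has a pole at x = 0.
It is a regular singular point because x P_1(x) = p(x) = 3x - 6 and x^2 P_2(x) = q(x) = 12 - 3x are polynomials, hence analytic at x = 0.
p(0) = -6,  q(0) = 12.
Indicial equation: r(r-1) + p(0) r + q(0) = 0, i.e. r^2 + (p(0) - 1) r + q(0) = 0, i.e. r^2 - 7 r + 12 = 0.
Discriminant: (-7)^2 - 4(12) = 1, so r = (7 ± 1)/2.
Solving: r_1 = 4, r_2 = 3.

indicial: r^2 - 7 r + 12 = 0; roots r_1 = 4, r_2 = 3


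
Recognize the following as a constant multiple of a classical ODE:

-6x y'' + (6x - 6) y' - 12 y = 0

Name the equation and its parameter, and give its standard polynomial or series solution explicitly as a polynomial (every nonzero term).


All three coefficients share the factor -6; dividing through by -6 gives  x y'' + (1 - x) y' + 2 y = 0.
This matches the Laguerre equation x y'' + (1 - x) y' + n y = 0 with n = 2; the polynomial solution is L_2(x).
With y = sum_k a_k x^k, matching x^k gives (k+1)k a_{k+1} + (k+1) a_{k+1} - k a_k + n a_k = 0, i.e. (k+1)^2 a_{k+1} = (k - n) a_k = (k - 2) a_k. The right side vanishes at k = 2, so the series terminates at degree 2.
Standard normalization L_n(0) = 1 gives a_0 = 1. Work upward with a_{k+1} = (k - 2) a_k / (k+1)^2:
  a_1 = (0 - 2)(1) / 1^2 = -2/1 = -2
  a_2 = (1 - 2)(-2) / 2^2 = 2/4 = 1/2
Hence L_2(x) = x^2/2 - 2 x + 1.

L_2(x); series = x^2/2 - 2 x + 1


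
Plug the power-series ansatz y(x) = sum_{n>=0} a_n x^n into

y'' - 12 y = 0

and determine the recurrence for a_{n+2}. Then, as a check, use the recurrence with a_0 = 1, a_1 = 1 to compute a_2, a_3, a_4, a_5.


Substitute y = sum_n a_n x^n into y'' + (const) y = 0.
y''(x) = sum_{n>=0} (n+2)(n+1) a_{n+2} x^n.
The ODE becomes sum_n [(n+2)(n+1) a_{n+2} - 12 a_n] x^n = 0.
Setting each coefficient to zero gives the recurrence:
  (n+2)(n+1) a_{n+2} - 12 a_n = 0,
  a_{n+2} = 12 / ((n+1)(n+2)) a_n.

Check with a_0 = 1, a_1 = 1 (apply the recurrence for n = 0, 1, 2, 3): a_0 = 1, a_1 = 1, a_2 = 6, a_3 = 2, a_4 = 6, a_5 = 6/5.

a_{n+2} = 12/((n+1)(n+2)) * a_n; check: a_0 = 1, a_1 = 1, a_2 = 6, a_3 = 2, a_4 = 6, a_5 = 6/5


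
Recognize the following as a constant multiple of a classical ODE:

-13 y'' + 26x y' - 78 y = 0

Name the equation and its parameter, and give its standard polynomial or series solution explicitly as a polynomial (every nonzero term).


All three coefficients share the factor -13; dividing through by -13 gives  y'' - 2x y' + 6 y = 0.
This matches the Hermite equation y'' - 2x y' + 2n y = 0 with 2n = 6, so n = 3; the polynomial solution is H_3(x).
With y = sum_k a_k x^k, matching x^k gives (k+2)(k+1) a_{k+2} = 2(k - n) a_k = 2(k - 3) a_k. The right side vanishes at k = 3, so the series with the parity of 3 terminates at degree 3.
Standard normalization: leading coefficient of H_n is 2^n, so a_3 = 2^3 = 8. Work downward with a_k = (k+1)(k+2) a_{k+2} / (2(k - n)):
  a_1 = (2)(3)(8) / (2(1 - 3)) = 48/(-4) = -12
Hence H_3(x) = 8 x^3 - 12 x.

H_3(x); series = 8 x^3 - 12 x


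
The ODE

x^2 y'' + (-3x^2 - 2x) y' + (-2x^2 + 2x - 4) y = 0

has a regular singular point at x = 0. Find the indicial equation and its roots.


Divide by x^2 to reach normal form y'' + P_1(x) y' + P_2(x) y = 0 with P_1(x) = -3 - 2/x and P_2(x) = -2 + 2/x - 4/x^2.
x = 0 is a singular point because the y'-coefficient -3 - 2/x has a pole at x = 0 and the y-coefficient -2 + 2/x - 4/x^2 has a pole at x = 0.
It is a regular singular point because x P_1(x) = p(x) = -3x - 2 and x^2 P_2(x) = q(x) = -2x^2 + 2x - 4 are polynomials, hence analytic at x = 0.
p(0) = -2,  q(0) = -4.
Indicial equation: r(r-1) + p(0) r + q(0) = 0, i.e. r^2 + (p(0) - 1) r + q(0) = 0, i.e. r^2 - 3 r - 4 = 0.
Discriminant: (-3)^2 - 4(-4) = 25, so r = (3 ± 5)/2.
Solving: r_1 = 4, r_2 = -1.

indicial: r^2 - 3 r - 4 = 0; roots r_1 = 4, r_2 = -1


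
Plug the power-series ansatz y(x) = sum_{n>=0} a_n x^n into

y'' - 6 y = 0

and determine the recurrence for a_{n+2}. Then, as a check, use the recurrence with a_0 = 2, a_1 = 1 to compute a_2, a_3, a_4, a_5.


Substitute y = sum_n a_n x^n into y'' + (const) y = 0.
y''(x) = sum_{n>=0} (n+2)(n+1) a_{n+2} x^n.
The ODE becomes sum_n [(n+2)(n+1) a_{n+2} - 6 a_n] x^n = 0.
Setting each coefficient to zero gives the recurrence:
  (n+2)(n+1) a_{n+2} - 6 a_n = 0,
  a_{n+2} = 6 / ((n+1)(n+2)) a_n.

Check with a_0 = 2, a_1 = 1 (apply the recurrence for n = 0, 1, 2, 3): a_0 = 2, a_1 = 1, a_2 = 6, a_3 = 1, a_4 = 3, a_5 = 3/10.

a_{n+2} = 6/((n+1)(n+2)) * a_n; check: a_0 = 2, a_1 = 1, a_2 = 6, a_3 = 1, a_4 = 3, a_5 = 3/10


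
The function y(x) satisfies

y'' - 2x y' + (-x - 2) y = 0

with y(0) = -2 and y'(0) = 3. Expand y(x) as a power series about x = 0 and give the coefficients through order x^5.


Ansatz: y(x) = sum_{n>=0} a_n x^n, so y'(x) = sum_{n>=1} n a_n x^(n-1) and y''(x) = sum_{n>=2} n(n-1) a_n x^(n-2).
Substitute into P(x) y'' + Q(x) y' + R(x) y = 0 with P(x) = 1, Q(x) = -2x, R(x) = -x - 2, and match powers of x.
Initial conditions: a_0 = -2, a_1 = 3.
Setting the coefficient of each power of x to zero and solving order by order (substituting the coefficients already found):
  x^0: 2 a_2 - 2 a_0 = 0  ->  2 a_2 = 2 a_0 = -4  ->  a_2 = -2
  x^1: 6 a_3 - 4 a_1 - a_0 = 0  ->  6 a_3 = 4 a_1 + a_0 = 10  ->  a_3 = 5/3
  x^2: 12 a_4 - 6 a_2 - a_1 = 0  ->  12 a_4 = 6 a_2 + a_1 = -9  ->  a_4 = -3/4
  x^3: 20 a_5 - 8 a_3 - a_2 = 0  ->  20 a_5 = 8 a_3 + a_2 = 34/3  ->  a_5 = 17/30
Truncated series: y(x) = -2 + 3 x - 2 x^2 + (5/3) x^3 - (3/4) x^4 + (17/30) x^5 + O(x^6).

a_0 = -2; a_1 = 3; a_2 = -2; a_3 = 5/3; a_4 = -3/4; a_5 = 17/30


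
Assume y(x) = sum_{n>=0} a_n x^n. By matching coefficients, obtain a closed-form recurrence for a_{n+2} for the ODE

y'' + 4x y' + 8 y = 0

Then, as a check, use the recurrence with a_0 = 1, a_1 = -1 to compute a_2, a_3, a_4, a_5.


Substitute y = sum_n a_n x^n.
y''(x) has coefficient (n+2)(n+1) a_{n+2} at x^n;
4 x y'(x) has coefficient 4 n a_n at x^n (shift);
8 y(x) has coefficient 8 a_n at x^n.
Matching x^n: (n+2)(n+1) a_{n+2} + (4n + 8) a_n = 0.
Thus a_{n+2} = (-4n - 8) / ((n+1)(n+2)) * a_n.

Check with a_0 = 1, a_1 = -1 (apply the recurrence for n = 0, 1, 2, 3): a_0 = 1, a_1 = -1, a_2 = -4, a_3 = 2, a_4 = 16/3, a_5 = -2.

a_(n+2) = (-4n - 8) / ((n+1)(n+2)) * a_n; check: a_0 = 1, a_1 = -1, a_2 = -4, a_3 = 2, a_4 = 16/3, a_5 = -2


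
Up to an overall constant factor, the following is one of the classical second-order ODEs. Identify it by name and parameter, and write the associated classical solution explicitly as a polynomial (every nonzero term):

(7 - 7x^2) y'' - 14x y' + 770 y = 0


All three coefficients share the factor 7; dividing through by 7 gives  (1 - x^2) y'' - 2x y' + 110 y = 0.
This matches the Legendre equation (1 - x^2) y'' - 2x y' + n(n+1) y = 0 (note the -2x y' term) with n(n+1) = 110, so n = 10; the polynomial solution is P_10(x).
With y = sum_k a_k x^k, matching x^k gives (k+2)(k+1) a_{k+2} = [k(k+1) - n(n+1)] a_k = (k - 10)(k + 11) a_k. The right side vanishes at k = 10, so the series with the parity of 10 terminates at degree 10.
Standard normalization (P_n(1) = 1): leading coefficient (2n)!/(2^n (n!)^2) = 2432902008176640000/(1024*13168189440000) = 46189/256, so a_10 = 46189/256. Work downward with a_k = (k+1)(k+2) a_{k+2} / ((k - 10)(k + 11)):
  a_8 = (9)(10)(46189/256) / ((8 - 10)(8 + 11)) = (2078505/128)/(-38) = -109395/256
  a_6 = (7)(8)(-109395/256) / ((6 - 10)(6 + 11)) = (-765765/32)/(-68) = 45045/128
  a_4 = (5)(6)(45045/128) / ((4 - 10)(4 + 11)) = (675675/64)/(-90) = -15015/128
  a_2 = (3)(4)(-15015/128) / ((2 - 10)(2 + 11)) = (-45045/32)/(-104) = 3465/256
  a_0 = (1)(2)(3465/256) / ((0 - 10)(0 + 11)) = (3465/128)/(-110) = -63/256
Hence P_10(x) = 46189 x^10/256 - 109395 x^8/256 + 45045 x^6/128 - 15015 x^4/128 + 3465 x^2/256 - 63/256.

P_10(x); series = 46189 x^10/256 - 109395 x^8/256 + 45045 x^6/128 - 15015 x^4/128 + 3465 x^2/256 - 63/256


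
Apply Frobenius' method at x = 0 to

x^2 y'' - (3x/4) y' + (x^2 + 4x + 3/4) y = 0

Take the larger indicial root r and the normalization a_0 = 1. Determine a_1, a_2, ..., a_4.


Write in Frobenius form y'' + (p(x)/x) y' + (q(x)/x^2) y = 0:
  p(x) = -3/4,  q(x) = x^2 + 4x + 3/4.
Indicial equation: r(r-1) + (-3/4) r + (3/4) = 0 -> roots r_1 = 1, r_2 = 3/4.
Take r = r_1 = 1. Let y(x) = x^r sum_{n>=0} a_n x^n with a_0 = 1.
Substitute y = x^r sum a_n x^n and match x^{r+n}. The recurrence is
  D(n) a_n + 4 a_{n-1} + 1 a_{n-2} = 0,  where D(n) = (r+n)(r+n-1) + (-3/4)(r+n) + (3/4).
  a_n = [-4 a_{n-1} - 1 a_{n-2}] / D(n).
Since the indicial polynomial factors as (r - r_1)(r - r_2), D(n) = (r_1 + n - r_1)(r_1 + n - r_2) = n(n + 1/4).
Evaluating step by step (a_0 = 1):
  n = 1: D(1) = 1(1 + 1/4) = 5/4; numerator = -4(1) = -4; a_1 = (-4)/(5/4) = -16/5
  n = 2: D(2) = 2(2 + 1/4) = 9/2; numerator = -4(-16/5) - 1(1) = 59/5; a_2 = (59/5)/(9/2) = 118/45
  n = 3: D(3) = 3(3 + 1/4) = 39/4; numerator = -4(118/45) - 1(-16/5) = -328/45; a_3 = (-328/45)/(39/4) = -1312/1755
  n = 4: D(4) = 4(4 + 1/4) = 17; numerator = -4(-1312/1755) - 1(118/45) = 646/1755; a_4 = (646/1755)/(17) = 38/1755

r = 1; a_0 = 1; a_1 = -16/5; a_2 = 118/45; a_3 = -1312/1755; a_4 = 38/1755


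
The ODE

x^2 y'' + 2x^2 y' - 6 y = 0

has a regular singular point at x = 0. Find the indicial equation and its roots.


Divide by x^2 to reach normal form y'' + P_1(x) y' + P_2(x) y = 0 with P_1(x) = 2 and P_2(x) = -6/x^2.
x = 0 is a singular point because the y-coefficient -6/x^2 has a pole at x = 0.
It is a regular singular point because x P_1(x) = p(x) = 2x and x^2 P_2(x) = q(x) = -6 are polynomials, hence analytic at x = 0.
p(0) = 0,  q(0) = -6.
Indicial equation: r(r-1) + p(0) r + q(0) = 0, i.e. r^2 + (p(0) - 1) r + q(0) = 0, i.e. r^2 - 1 r - 6 = 0.
Discriminant: (-1)^2 - 4(-6) = 25, so r = (1 ± 5)/2.
Solving: r_1 = 3, r_2 = -2.

indicial: r^2 - 1 r - 6 = 0; roots r_1 = 3, r_2 = -2


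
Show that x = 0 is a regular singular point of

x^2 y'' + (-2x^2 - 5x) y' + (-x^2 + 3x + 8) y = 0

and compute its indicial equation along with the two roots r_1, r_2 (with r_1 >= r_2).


Divide by x^2 to reach normal form y'' + P_1(x) y' + P_2(x) y = 0 with P_1(x) = -2 - 5/x and P_2(x) = -1 + 3/x + 8/x^2.
x = 0 is a singular point because the y'-coefficient -2 - 5/x has a pole at x = 0 and the y-coefficient -1 + 3/x + 8/x^2 has a pole at x = 0.
It is a regular singular point because x P_1(x) = p(x) = -2x - 5 and x^2 P_2(x) = q(x) = -x^2 + 3x + 8 are polynomials, hence analytic at x = 0.
p(0) = -5,  q(0) = 8.
Indicial equation: r(r-1) + p(0) r + q(0) = 0, i.e. r^2 + (p(0) - 1) r + q(0) = 0, i.e. r^2 - 6 r + 8 = 0.
Discriminant: (-6)^2 - 4(8) = 4, so r = (6 ± 2)/2.
Solving: r_1 = 4, r_2 = 2.

indicial: r^2 - 6 r + 8 = 0; roots r_1 = 4, r_2 = 2


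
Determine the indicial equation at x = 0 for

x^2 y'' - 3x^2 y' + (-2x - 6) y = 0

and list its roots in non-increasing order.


Divide by x^2 to reach normal form y'' + P_1(x) y' + P_2(x) y = 0 with P_1(x) = -3 and P_2(x) = -2/x - 6/x^2.
x = 0 is a singular point because the y-coefficient -2/x - 6/x^2 has a pole at x = 0.
It is a regular singular point because x P_1(x) = p(x) = -3x and x^2 P_2(x) = q(x) = -2x - 6 are polynomials, hence analytic at x = 0.
p(0) = 0,  q(0) = -6.
Indicial equation: r(r-1) + p(0) r + q(0) = 0, i.e. r^2 + (p(0) - 1) r + q(0) = 0, i.e. r^2 - 1 r - 6 = 0.
Discriminant: (-1)^2 - 4(-6) = 25, so r = (1 ± 5)/2.
Solving: r_1 = 3, r_2 = -2.

indicial: r^2 - 1 r - 6 = 0; roots r_1 = 3, r_2 = -2


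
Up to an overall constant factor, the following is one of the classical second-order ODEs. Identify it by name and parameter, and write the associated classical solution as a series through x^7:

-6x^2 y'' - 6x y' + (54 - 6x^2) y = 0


All three coefficients share the factor -6; dividing through by -6 gives  x^2 y'' + x y' + (x^2 - 9) y = 0.
This matches the Bessel equation x^2 y'' + x y' + (x^2 - nu^2) y = 0 with nu^2 = 9, so nu = 3; the solution bounded at x = 0 is J_3(x).
Frobenius at x = 0: indicial roots ±nu; for r = nu the recurrence k(k + 2nu) c_k = -c_{k-2} gives the standard series J_nu(x) = sum_{k>=0} (-1)^k / (k! (k+nu)!) (x/2)^(2k+nu). Evaluate the first 3 terms:
  k = 0: (-1)^0 / (0! * 3! * 2^3) x^3 = 1/(1*6*8) x^3 = (1/48) x^3
  k = 1: (-1)^1 / (1! * 4! * 2^5) x^5 = -1/(1*24*32) x^5 = (-1/768) x^5
  k = 2: (-1)^2 / (2! * 5! * 2^7) x^7 = 1/(2*120*128) x^7 = (1/30720) x^7
Hence J_3(x) = x^7/30720 - x^5/768 + x^3/48 + ....

J_3(x); series = x^7/30720 - x^5/768 + x^3/48


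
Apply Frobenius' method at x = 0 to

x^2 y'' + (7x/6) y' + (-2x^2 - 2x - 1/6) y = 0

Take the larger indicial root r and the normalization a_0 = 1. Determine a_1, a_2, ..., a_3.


Write in Frobenius form y'' + (p(x)/x) y' + (q(x)/x^2) y = 0:
  p(x) = 7/6,  q(x) = -2x^2 - 2x - 1/6.
Indicial equation: r(r-1) + (7/6) r + (-1/6) = 0 -> roots r_1 = 1/3, r_2 = -1/2.
Take r = r_1 = 1/3. Let y(x) = x^r sum_{n>=0} a_n x^n with a_0 = 1.
Substitute y = x^r sum a_n x^n and match x^{r+n}. The recurrence is
  D(n) a_n - 2 a_{n-1} - 2 a_{n-2} = 0,  where D(n) = (r+n)(r+n-1) + (7/6)(r+n) + (-1/6).
  a_n = [2 a_{n-1} + 2 a_{n-2}] / D(n).
Since the indicial polynomial factors as (r - r_1)(r - r_2), D(n) = (r_1 + n - r_1)(r_1 + n - r_2) = n(n + 5/6).
Evaluating step by step (a_0 = 1):
  n = 1: D(1) = 1(1 + 5/6) = 11/6; numerator = 2(1) = 2; a_1 = (2)/(11/6) = 12/11
  n = 2: D(2) = 2(2 + 5/6) = 17/3; numerator = 2(12/11) + 2(1) = 46/11; a_2 = (46/11)/(17/3) = 138/187
  n = 3: D(3) = 3(3 + 5/6) = 23/2; numerator = 2(138/187) + 2(12/11) = 684/187; a_3 = (684/187)/(23/2) = 1368/4301

r = 1/3; a_0 = 1; a_1 = 12/11; a_2 = 138/187; a_3 = 1368/4301


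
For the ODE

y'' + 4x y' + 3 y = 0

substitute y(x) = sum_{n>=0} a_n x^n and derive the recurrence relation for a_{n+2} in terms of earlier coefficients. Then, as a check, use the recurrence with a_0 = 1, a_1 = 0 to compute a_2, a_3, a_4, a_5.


Substitute y = sum_n a_n x^n.
y''(x) has coefficient (n+2)(n+1) a_{n+2} at x^n;
4 x y'(x) has coefficient 4 n a_n at x^n (shift);
3 y(x) has coefficient 3 a_n at x^n.
Matching x^n: (n+2)(n+1) a_{n+2} + (4n + 3) a_n = 0.
Thus a_{n+2} = (-4n - 3) / ((n+1)(n+2)) * a_n.

Check with a_0 = 1, a_1 = 0 (apply the recurrence for n = 0, 1, 2, 3): a_0 = 1, a_1 = 0, a_2 = -3/2, a_3 = 0, a_4 = 11/8, a_5 = 0.

a_(n+2) = (-4n - 3) / ((n+1)(n+2)) * a_n; check: a_0 = 1, a_1 = 0, a_2 = -3/2, a_3 = 0, a_4 = 11/8, a_5 = 0


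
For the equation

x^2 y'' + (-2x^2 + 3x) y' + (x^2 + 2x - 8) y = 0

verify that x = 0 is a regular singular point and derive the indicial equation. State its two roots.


Divide by x^2 to reach normal form y'' + P_1(x) y' + P_2(x) y = 0 with P_1(x) = -2 + 3/x and P_2(x) = 1 + 2/x - 8/x^2.
x = 0 is a singular point because the y'-coefficient -2 + 3/x has a pole at x = 0 and the y-coefficient 1 + 2/x - 8/x^2 has a pole at x = 0.
It is a regular singular point because x P_1(x) = p(x) = 3 - 2x and x^2 P_2(x) = q(x) = x^2 + 2x - 8 are polynomials, hence analytic at x = 0.
p(0) = 3,  q(0) = -8.
Indicial equation: r(r-1) + p(0) r + q(0) = 0, i.e. r^2 + (p(0) - 1) r + q(0) = 0, i.e. r^2 + 2 r - 8 = 0.
Discriminant: (2)^2 - 4(-8) = 36, so r = (-2 ± 6)/2.
Solving: r_1 = 2, r_2 = -4.

indicial: r^2 + 2 r - 8 = 0; roots r_1 = 2, r_2 = -4


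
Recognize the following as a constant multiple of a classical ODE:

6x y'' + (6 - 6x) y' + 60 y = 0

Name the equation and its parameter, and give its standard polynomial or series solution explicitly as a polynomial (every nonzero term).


All three coefficients share the factor 6; dividing through by 6 gives  x y'' + (1 - x) y' + 10 y = 0.
This matches the Laguerre equation x y'' + (1 - x) y' + n y = 0 with n = 10; the polynomial solution is L_10(x).
With y = sum_k a_k x^k, matching x^k gives (k+1)k a_{k+1} + (k+1) a_{k+1} - k a_k + n a_k = 0, i.e. (k+1)^2 a_{k+1} = (k - n) a_k = (k - 10) a_k. The right side vanishes at k = 10, so the series terminates at degree 10.
Standard normalization L_n(0) = 1 gives a_0 = 1. Work upward with a_{k+1} = (k - 10) a_k / (k+1)^2:
  a_1 = (0 - 10)(1) / 1^2 = -10/1 = -10
  a_2 = (1 - 10)(-10) / 2^2 = 90/4 = 45/2
  a_3 = (2 - 10)(45/2) / 3^2 = -180/9 = -20
  a_4 = (3 - 10)(-20) / 4^2 = 140/16 = 35/4
  a_5 = (4 - 10)(35/4) / 5^2 = (-105/2)/25 = -21/10
  a_6 = (5 - 10)(-21/10) / 6^2 = (21/2)/36 = 7/24
  a_7 = (6 - 10)(7/24) / 7^2 = (-7/6)/49 = -1/42
  a_8 = (7 - 10)(-1/42) / 8^2 = (1/14)/64 = 1/896
  a_9 = (8 - 10)(1/896) / 9^2 = (-1/448)/81 = -1/36288
  a_10 = (9 - 10)(-1/36288) / 10^2 = (1/36288)/100 = 1/3628800
Hence L_10(x) = x^10/3628800 - x^9/36288 + x^8/896 - x^7/42 + 7 x^6/24 - 21 x^5/10 + 35 x^4/4 - 20 x^3 + 45 x^2/2 - 10 x + 1.

L_10(x); series = x^10/3628800 - x^9/36288 + x^8/896 - x^7/42 + 7 x^6/24 - 21 x^5/10 + 35 x^4/4 - 20 x^3 + 45 x^2/2 - 10 x + 1


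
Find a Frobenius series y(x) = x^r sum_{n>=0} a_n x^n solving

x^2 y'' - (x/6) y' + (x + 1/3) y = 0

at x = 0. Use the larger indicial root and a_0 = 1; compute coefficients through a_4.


Write in Frobenius form y'' + (p(x)/x) y' + (q(x)/x^2) y = 0:
  p(x) = -1/6,  q(x) = x + 1/3.
Indicial equation: r(r-1) + (-1/6) r + (1/3) = 0 -> roots r_1 = 2/3, r_2 = 1/2.
Take r = r_1 = 2/3. Let y(x) = x^r sum_{n>=0} a_n x^n with a_0 = 1.
Substitute y = x^r sum a_n x^n and match x^{r+n}. The recurrence is
  D(n) a_n + 1 a_{n-1} = 0,  where D(n) = (r+n)(r+n-1) + (-1/6)(r+n) + (1/3).
  a_n = -1 / D(n) * a_{n-1}.
Since the indicial polynomial factors as (r - r_1)(r - r_2), D(n) = (r_1 + n - r_1)(r_1 + n - r_2) = n(n + 1/6).
Evaluating step by step (a_0 = 1):
  n = 1: D(1) = 1(1 + 1/6) = 7/6; numerator = -1(1) = -1; a_1 = (-1)/(7/6) = -6/7
  n = 2: D(2) = 2(2 + 1/6) = 13/3; numerator = -1(-6/7) = 6/7; a_2 = (6/7)/(13/3) = 18/91
  n = 3: D(3) = 3(3 + 1/6) = 19/2; numerator = -1(18/91) = -18/91; a_3 = (-18/91)/(19/2) = -36/1729
  n = 4: D(4) = 4(4 + 1/6) = 50/3; numerator = -1(-36/1729) = 36/1729; a_4 = (36/1729)/(50/3) = 54/43225

r = 2/3; a_0 = 1; a_1 = -6/7; a_2 = 18/91; a_3 = -36/1729; a_4 = 54/43225


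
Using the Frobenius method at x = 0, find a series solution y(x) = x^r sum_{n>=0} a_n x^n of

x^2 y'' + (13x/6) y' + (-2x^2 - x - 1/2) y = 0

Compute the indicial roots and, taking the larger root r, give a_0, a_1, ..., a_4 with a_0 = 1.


Write in Frobenius form y'' + (p(x)/x) y' + (q(x)/x^2) y = 0:
  p(x) = 13/6,  q(x) = -2x^2 - x - 1/2.
Indicial equation: r(r-1) + (13/6) r + (-1/2) = 0 -> roots r_1 = 1/3, r_2 = -3/2.
Take r = r_1 = 1/3. Let y(x) = x^r sum_{n>=0} a_n x^n with a_0 = 1.
Substitute y = x^r sum a_n x^n and match x^{r+n}. The recurrence is
  D(n) a_n - 1 a_{n-1} - 2 a_{n-2} = 0,  where D(n) = (r+n)(r+n-1) + (13/6)(r+n) + (-1/2).
  a_n = [1 a_{n-1} + 2 a_{n-2}] / D(n).
Since the indicial polynomial factors as (r - r_1)(r - r_2), D(n) = (r_1 + n - r_1)(r_1 + n - r_2) = n(n + 11/6).
Evaluating step by step (a_0 = 1):
  n = 1: D(1) = 1(1 + 11/6) = 17/6; numerator = 1(1) = 1; a_1 = (1)/(17/6) = 6/17
  n = 2: D(2) = 2(2 + 11/6) = 23/3; numerator = 1(6/17) + 2(1) = 40/17; a_2 = (40/17)/(23/3) = 120/391
  n = 3: D(3) = 3(3 + 11/6) = 29/2; numerator = 1(120/391) + 2(6/17) = 396/391; a_3 = (396/391)/(29/2) = 792/11339
  n = 4: D(4) = 4(4 + 11/6) = 70/3; numerator = 1(792/11339) + 2(120/391) = 456/667; a_4 = (456/667)/(70/3) = 684/23345

r = 1/3; a_0 = 1; a_1 = 6/17; a_2 = 120/391; a_3 = 792/11339; a_4 = 684/23345


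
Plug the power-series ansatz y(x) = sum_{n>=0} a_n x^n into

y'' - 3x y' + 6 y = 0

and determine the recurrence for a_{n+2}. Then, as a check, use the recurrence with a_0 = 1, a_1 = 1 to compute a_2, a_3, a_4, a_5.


Substitute y = sum_n a_n x^n.
y''(x) has coefficient (n+2)(n+1) a_{n+2} at x^n;
-3 x y'(x) has coefficient -3 n a_n at x^n (shift);
6 y(x) has coefficient 6 a_n at x^n.
Matching x^n: (n+2)(n+1) a_{n+2} + (-3n + 6) a_n = 0.
Thus a_{n+2} = (3n - 6) / ((n+1)(n+2)) * a_n.

Check with a_0 = 1, a_1 = 1 (apply the recurrence for n = 0, 1, 2, 3): a_0 = 1, a_1 = 1, a_2 = -3, a_3 = -1/2, a_4 = 0, a_5 = -3/40.

a_(n+2) = (3n - 6) / ((n+1)(n+2)) * a_n; check: a_0 = 1, a_1 = 1, a_2 = -3, a_3 = -1/2, a_4 = 0, a_5 = -3/40


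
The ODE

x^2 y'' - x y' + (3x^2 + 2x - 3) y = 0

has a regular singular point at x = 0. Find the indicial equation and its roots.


Divide by x^2 to reach normal form y'' + P_1(x) y' + P_2(x) y = 0 with P_1(x) = -1/x and P_2(x) = 3 + 2/x - 3/x^2.
x = 0 is a singular point because the y'-coefficient -1/x has a pole at x = 0 and the y-coefficient 3 + 2/x - 3/x^2 has a pole at x = 0.
It is a regular singular point because x P_1(x) = p(x) = -1 and x^2 P_2(x) = q(x) = 3x^2 + 2x - 3 are polynomials, hence analytic at x = 0.
p(0) = -1,  q(0) = -3.
Indicial equation: r(r-1) + p(0) r + q(0) = 0, i.e. r^2 + (p(0) - 1) r + q(0) = 0, i.e. r^2 - 2 r - 3 = 0.
Discriminant: (-2)^2 - 4(-3) = 16, so r = (2 ± 4)/2.
Solving: r_1 = 3, r_2 = -1.

indicial: r^2 - 2 r - 3 = 0; roots r_1 = 3, r_2 = -1


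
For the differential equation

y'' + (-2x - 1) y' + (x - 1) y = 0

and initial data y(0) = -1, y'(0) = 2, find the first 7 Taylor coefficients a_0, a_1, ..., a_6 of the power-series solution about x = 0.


Ansatz: y(x) = sum_{n>=0} a_n x^n, so y'(x) = sum_{n>=1} n a_n x^(n-1) and y''(x) = sum_{n>=2} n(n-1) a_n x^(n-2).
Substitute into P(x) y'' + Q(x) y' + R(x) y = 0 with P(x) = 1, Q(x) = -2x - 1, R(x) = x - 1, and match powers of x.
Initial conditions: a_0 = -1, a_1 = 2.
Setting the coefficient of each power of x to zero and solving order by order (substituting the coefficients already found):
  x^0: 2 a_2 - a_1 - a_0 = 0  ->  2 a_2 = a_1 + a_0 = 1  ->  a_2 = 1/2
  x^1: 6 a_3 - 2 a_2 - 3 a_1 + a_0 = 0  ->  6 a_3 = 2 a_2 + 3 a_1 - a_0 = 8  ->  a_3 = 4/3
  x^2: 12 a_4 - 3 a_3 - 5 a_2 + a_1 = 0  ->  12 a_4 = 3 a_3 + 5 a_2 - a_1 = 9/2  ->  a_4 = 3/8
  x^3: 20 a_5 - 4 a_4 - 7 a_3 + a_2 = 0  ->  20 a_5 = 4 a_4 + 7 a_3 - a_2 = 31/3  ->  a_5 = 31/60
  x^4: 30 a_6 - 5 a_5 - 9 a_4 + a_3 = 0  ->  30 a_6 = 5 a_5 + 9 a_4 - a_3 = 37/8  ->  a_6 = 37/240
Truncated series: y(x) = -1 + 2 x + (1/2) x^2 + (4/3) x^3 + (3/8) x^4 + (31/60) x^5 + (37/240) x^6 + O(x^7).

a_0 = -1; a_1 = 2; a_2 = 1/2; a_3 = 4/3; a_4 = 3/8; a_5 = 31/60; a_6 = 37/240


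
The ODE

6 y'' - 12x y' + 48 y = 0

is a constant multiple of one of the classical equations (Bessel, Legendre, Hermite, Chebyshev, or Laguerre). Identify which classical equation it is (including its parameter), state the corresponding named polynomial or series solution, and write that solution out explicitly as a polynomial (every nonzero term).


All three coefficients share the factor 6; dividing through by 6 gives  y'' - 2x y' + 8 y = 0.
This matches the Hermite equation y'' - 2x y' + 2n y = 0 with 2n = 8, so n = 4; the polynomial solution is H_4(x).
With y = sum_k a_k x^k, matching x^k gives (k+2)(k+1) a_{k+2} = 2(k - n) a_k = 2(k - 4) a_k. The right side vanishes at k = 4, so the series with the parity of 4 terminates at degree 4.
Standard normalization: leading coefficient of H_n is 2^n, so a_4 = 2^4 = 16. Work downward with a_k = (k+1)(k+2) a_{k+2} / (2(k - n)):
  a_2 = (3)(4)(16) / (2(2 - 4)) = 192/(-4) = -48
  a_0 = (1)(2)(-48) / (2(0 - 4)) = -96/(-8) = 12
Hence H_4(x) = 16 x^4 - 48 x^2 + 12.

H_4(x); series = 16 x^4 - 48 x^2 + 12


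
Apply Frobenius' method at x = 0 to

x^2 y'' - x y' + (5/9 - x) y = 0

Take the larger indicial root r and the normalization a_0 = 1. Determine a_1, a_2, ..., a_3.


Write in Frobenius form y'' + (p(x)/x) y' + (q(x)/x^2) y = 0:
  p(x) = -1,  q(x) = 5/9 - x.
Indicial equation: r(r-1) + (-1) r + (5/9) = 0 -> roots r_1 = 5/3, r_2 = 1/3.
Take r = r_1 = 5/3. Let y(x) = x^r sum_{n>=0} a_n x^n with a_0 = 1.
Substitute y = x^r sum a_n x^n and match x^{r+n}. The recurrence is
  D(n) a_n - 1 a_{n-1} = 0,  where D(n) = (r+n)(r+n-1) + (-1)(r+n) + (5/9).
  a_n = 1 / D(n) * a_{n-1}.
Since the indicial polynomial factors as (r - r_1)(r - r_2), D(n) = (r_1 + n - r_1)(r_1 + n - r_2) = n(n + 4/3).
Evaluating step by step (a_0 = 1):
  n = 1: D(1) = 1(1 + 4/3) = 7/3; numerator = 1(1) = 1; a_1 = (1)/(7/3) = 3/7
  n = 2: D(2) = 2(2 + 4/3) = 20/3; numerator = 1(3/7) = 3/7; a_2 = (3/7)/(20/3) = 9/140
  n = 3: D(3) = 3(3 + 4/3) = 13; numerator = 1(9/140) = 9/140; a_3 = (9/140)/(13) = 9/1820

r = 5/3; a_0 = 1; a_1 = 3/7; a_2 = 9/140; a_3 = 9/1820


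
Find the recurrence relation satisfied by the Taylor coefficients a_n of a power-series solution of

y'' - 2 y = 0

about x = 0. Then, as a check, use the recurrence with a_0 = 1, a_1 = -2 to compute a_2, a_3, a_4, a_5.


Substitute y = sum_n a_n x^n into y'' + (const) y = 0.
y''(x) = sum_{n>=0} (n+2)(n+1) a_{n+2} x^n.
The ODE becomes sum_n [(n+2)(n+1) a_{n+2} - 2 a_n] x^n = 0.
Setting each coefficient to zero gives the recurrence:
  (n+2)(n+1) a_{n+2} - 2 a_n = 0,
  a_{n+2} = 2 / ((n+1)(n+2)) a_n.

Check with a_0 = 1, a_1 = -2 (apply the recurrence for n = 0, 1, 2, 3): a_0 = 1, a_1 = -2, a_2 = 1, a_3 = -2/3, a_4 = 1/6, a_5 = -1/15.

a_{n+2} = 2/((n+1)(n+2)) * a_n; check: a_0 = 1, a_1 = -2, a_2 = 1, a_3 = -2/3, a_4 = 1/6, a_5 = -1/15


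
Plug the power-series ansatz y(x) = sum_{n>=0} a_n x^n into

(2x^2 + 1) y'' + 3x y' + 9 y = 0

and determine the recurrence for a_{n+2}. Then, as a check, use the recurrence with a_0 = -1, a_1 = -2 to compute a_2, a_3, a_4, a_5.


Substitute y = sum_n a_n x^n.
(1 + 2 x^2) y'' contributes (n+2)(n+1) a_{n+2} + 2 n(n-1) a_n at x^n.
3 x y'(x) contributes 3 n a_n at x^n.
9 y(x) contributes 9 a_n at x^n.
Matching x^n: (n+2)(n+1) a_{n+2} + (2 n(n-1) + 3 n + 9) a_n = 0.
Thus a_{n+2} = (-2 n(n-1) - 3 n - 9) / ((n+1)(n+2)) * a_n.

Check with a_0 = -1, a_1 = -2 (apply the recurrence for n = 0, 1, 2, 3): a_0 = -1, a_1 = -2, a_2 = 9/2, a_3 = 4, a_4 = -57/8, a_5 = -6.

a_(n+2) = (-2 n(n-1) - 3 n - 9) / ((n+1)(n+2)) * a_n; check: a_0 = -1, a_1 = -2, a_2 = 9/2, a_3 = 4, a_4 = -57/8, a_5 = -6


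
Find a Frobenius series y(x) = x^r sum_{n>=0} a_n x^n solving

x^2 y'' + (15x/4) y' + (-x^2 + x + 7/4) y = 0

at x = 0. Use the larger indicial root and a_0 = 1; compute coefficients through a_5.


Write in Frobenius form y'' + (p(x)/x) y' + (q(x)/x^2) y = 0:
  p(x) = 15/4,  q(x) = -x^2 + x + 7/4.
Indicial equation: r(r-1) + (15/4) r + (7/4) = 0 -> roots r_1 = -1, r_2 = -7/4.
Take r = r_1 = -1. Let y(x) = x^r sum_{n>=0} a_n x^n with a_0 = 1.
Substitute y = x^r sum a_n x^n and match x^{r+n}. The recurrence is
  D(n) a_n + 1 a_{n-1} - 1 a_{n-2} = 0,  where D(n) = (r+n)(r+n-1) + (15/4)(r+n) + (7/4).
  a_n = [-1 a_{n-1} + 1 a_{n-2}] / D(n).
Since the indicial polynomial factors as (r - r_1)(r - r_2), D(n) = (r_1 + n - r_1)(r_1 + n - r_2) = n(n + 3/4).
Evaluating step by step (a_0 = 1):
  n = 1: D(1) = 1(1 + 3/4) = 7/4; numerator = -1(1) = -1; a_1 = (-1)/(7/4) = -4/7
  n = 2: D(2) = 2(2 + 3/4) = 11/2; numerator = -1(-4/7) + 1(1) = 11/7; a_2 = (11/7)/(11/2) = 2/7
  n = 3: D(3) = 3(3 + 3/4) = 45/4; numerator = -1(2/7) + 1(-4/7) = -6/7; a_3 = (-6/7)/(45/4) = -8/105
  n = 4: D(4) = 4(4 + 3/4) = 19; numerator = -1(-8/105) + 1(2/7) = 38/105; a_4 = (38/105)/(19) = 2/105
  n = 5: D(5) = 5(5 + 3/4) = 115/4; numerator = -1(2/105) + 1(-8/105) = -2/21; a_5 = (-2/21)/(115/4) = -8/2415

r = -1; a_0 = 1; a_1 = -4/7; a_2 = 2/7; a_3 = -8/105; a_4 = 2/105; a_5 = -8/2415


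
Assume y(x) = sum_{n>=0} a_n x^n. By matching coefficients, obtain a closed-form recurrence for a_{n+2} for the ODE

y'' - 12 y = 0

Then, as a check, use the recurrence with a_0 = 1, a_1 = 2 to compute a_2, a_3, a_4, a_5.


Substitute y = sum_n a_n x^n into y'' + (const) y = 0.
y''(x) = sum_{n>=0} (n+2)(n+1) a_{n+2} x^n.
The ODE becomes sum_n [(n+2)(n+1) a_{n+2} - 12 a_n] x^n = 0.
Setting each coefficient to zero gives the recurrence:
  (n+2)(n+1) a_{n+2} - 12 a_n = 0,
  a_{n+2} = 12 / ((n+1)(n+2)) a_n.

Check with a_0 = 1, a_1 = 2 (apply the recurrence for n = 0, 1, 2, 3): a_0 = 1, a_1 = 2, a_2 = 6, a_3 = 4, a_4 = 6, a_5 = 12/5.

a_{n+2} = 12/((n+1)(n+2)) * a_n; check: a_0 = 1, a_1 = 2, a_2 = 6, a_3 = 4, a_4 = 6, a_5 = 12/5


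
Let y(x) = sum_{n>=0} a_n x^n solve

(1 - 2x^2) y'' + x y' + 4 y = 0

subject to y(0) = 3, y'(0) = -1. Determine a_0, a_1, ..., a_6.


Ansatz: y(x) = sum_{n>=0} a_n x^n, so y'(x) = sum_{n>=1} n a_n x^(n-1) and y''(x) = sum_{n>=2} n(n-1) a_n x^(n-2).
Substitute into P(x) y'' + Q(x) y' + R(x) y = 0 with P(x) = 1 - 2x^2, Q(x) = x, R(x) = 4, and match powers of x.
Initial conditions: a_0 = 3, a_1 = -1.
Setting the coefficient of each power of x to zero and solving order by order (substituting the coefficients already found):
  x^0: 2 a_2 + 4 a_0 = 0  ->  2 a_2 = -4 a_0 = -12  ->  a_2 = -6
  x^1: 6 a_3 + 5 a_1 = 0  ->  6 a_3 = -5 a_1 = 5  ->  a_3 = 5/6
  x^2: 12 a_4 + 2 a_2 = 0  ->  12 a_4 = -2 a_2 = 12  ->  a_4 = 1
  x^3: 20 a_5 - 5 a_3 = 0  ->  20 a_5 = 5 a_3 = 25/6  ->  a_5 = 5/24
  x^4: 30 a_6 - 16 a_4 = 0  ->  30 a_6 = 16 a_4 = 16  ->  a_6 = 8/15
Truncated series: y(x) = 3 - x - 6 x^2 + (5/6) x^3 + x^4 + (5/24) x^5 + (8/15) x^6 + O(x^7).

a_0 = 3; a_1 = -1; a_2 = -6; a_3 = 5/6; a_4 = 1; a_5 = 5/24; a_6 = 8/15


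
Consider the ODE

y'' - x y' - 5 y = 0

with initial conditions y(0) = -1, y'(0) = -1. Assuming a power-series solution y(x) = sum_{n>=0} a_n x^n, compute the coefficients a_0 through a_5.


Ansatz: y(x) = sum_{n>=0} a_n x^n, so y'(x) = sum_{n>=1} n a_n x^(n-1) and y''(x) = sum_{n>=2} n(n-1) a_n x^(n-2).
Substitute into P(x) y'' + Q(x) y' + R(x) y = 0 with P(x) = 1, Q(x) = -x, R(x) = -5, and match powers of x.
Initial conditions: a_0 = -1, a_1 = -1.
Setting the coefficient of each power of x to zero and solving order by order (substituting the coefficients already found):
  x^0: 2 a_2 - 5 a_0 = 0  ->  2 a_2 = 5 a_0 = -5  ->  a_2 = -5/2
  x^1: 6 a_3 - 6 a_1 = 0  ->  6 a_3 = 6 a_1 = -6  ->  a_3 = -1
  x^2: 12 a_4 - 7 a_2 = 0  ->  12 a_4 = 7 a_2 = -35/2  ->  a_4 = -35/24
  x^3: 20 a_5 - 8 a_3 = 0  ->  20 a_5 = 8 a_3 = -8  ->  a_5 = -2/5
Truncated series: y(x) = -1 - x - (5/2) x^2 - x^3 - (35/24) x^4 - (2/5) x^5 + O(x^6).

a_0 = -1; a_1 = -1; a_2 = -5/2; a_3 = -1; a_4 = -35/24; a_5 = -2/5


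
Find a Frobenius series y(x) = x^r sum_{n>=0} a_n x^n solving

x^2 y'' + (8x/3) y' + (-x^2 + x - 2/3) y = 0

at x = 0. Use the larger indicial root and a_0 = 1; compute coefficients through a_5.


Write in Frobenius form y'' + (p(x)/x) y' + (q(x)/x^2) y = 0:
  p(x) = 8/3,  q(x) = -x^2 + x - 2/3.
Indicial equation: r(r-1) + (8/3) r + (-2/3) = 0 -> roots r_1 = 1/3, r_2 = -2.
Take r = r_1 = 1/3. Let y(x) = x^r sum_{n>=0} a_n x^n with a_0 = 1.
Substitute y = x^r sum a_n x^n and match x^{r+n}. The recurrence is
  D(n) a_n + 1 a_{n-1} - 1 a_{n-2} = 0,  where D(n) = (r+n)(r+n-1) + (8/3)(r+n) + (-2/3).
  a_n = [-1 a_{n-1} + 1 a_{n-2}] / D(n).
Since the indicial polynomial factors as (r - r_1)(r - r_2), D(n) = (r_1 + n - r_1)(r_1 + n - r_2) = n(n + 7/3).
Evaluating step by step (a_0 = 1):
  n = 1: D(1) = 1(1 + 7/3) = 10/3; numerator = -1(1) = -1; a_1 = (-1)/(10/3) = -3/10
  n = 2: D(2) = 2(2 + 7/3) = 26/3; numerator = -1(-3/10) + 1(1) = 13/10; a_2 = (13/10)/(26/3) = 3/20
  n = 3: D(3) = 3(3 + 7/3) = 16; numerator = -1(3/20) + 1(-3/10) = -9/20; a_3 = (-9/20)/(16) = -9/320
  n = 4: D(4) = 4(4 + 7/3) = 76/3; numerator = -1(-9/320) + 1(3/20) = 57/320; a_4 = (57/320)/(76/3) = 9/1280
  n = 5: D(5) = 5(5 + 7/3) = 110/3; numerator = -1(9/1280) + 1(-9/320) = -9/256; a_5 = (-9/256)/(110/3) = -27/28160

r = 1/3; a_0 = 1; a_1 = -3/10; a_2 = 3/20; a_3 = -9/320; a_4 = 9/1280; a_5 = -27/28160


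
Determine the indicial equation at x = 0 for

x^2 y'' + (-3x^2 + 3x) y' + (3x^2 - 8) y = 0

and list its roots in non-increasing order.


Divide by x^2 to reach normal form y'' + P_1(x) y' + P_2(x) y = 0 with P_1(x) = -3 + 3/x and P_2(x) = 3 - 8/x^2.
x = 0 is a singular point because the y'-coefficient -3 + 3/x has a pole at x = 0 and the y-coefficient 3 - 8/x^2 has a pole at x = 0.
It is a regular singular point because x P_1(x) = p(x) = 3 - 3x and x^2 P_2(x) = q(x) = 3x^2 - 8 are polynomials, hence analytic at x = 0.
p(0) = 3,  q(0) = -8.
Indicial equation: r(r-1) + p(0) r + q(0) = 0, i.e. r^2 + (p(0) - 1) r + q(0) = 0, i.e. r^2 + 2 r - 8 = 0.
Discriminant: (2)^2 - 4(-8) = 36, so r = (-2 ± 6)/2.
Solving: r_1 = 2, r_2 = -4.

indicial: r^2 + 2 r - 8 = 0; roots r_1 = 2, r_2 = -4


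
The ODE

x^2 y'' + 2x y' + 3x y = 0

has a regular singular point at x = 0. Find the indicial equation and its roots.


Divide by x^2 to reach normal form y'' + P_1(x) y' + P_2(x) y = 0 with P_1(x) = 2/x and P_2(x) = 3/x.
x = 0 is a singular point because the y'-coefficient 2/x has a pole at x = 0 and the y-coefficient 3/x has a pole at x = 0.
It is a regular singular point because x P_1(x) = p(x) = 2 and x^2 P_2(x) = q(x) = 3x are polynomials, hence analytic at x = 0.
p(0) = 2,  q(0) = 0.
Indicial equation: r(r-1) + p(0) r + q(0) = 0, i.e. r^2 + (p(0) - 1) r + q(0) = 0, i.e. r^2 + 1 r = 0.
Discriminant: (1)^2 - 4(0) = 1, so r = (-1 ± 1)/2.
Solving: r_1 = 0, r_2 = -1.

indicial: r^2 + 1 r = 0; roots r_1 = 0, r_2 = -1


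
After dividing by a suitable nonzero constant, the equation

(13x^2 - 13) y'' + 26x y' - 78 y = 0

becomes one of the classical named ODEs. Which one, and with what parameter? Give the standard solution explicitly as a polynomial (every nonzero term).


All three coefficients share the factor -13; dividing through by -13 gives  (1 - x^2) y'' - 2x y' + 6 y = 0.
This matches the Legendre equation (1 - x^2) y'' - 2x y' + n(n+1) y = 0 (note the -2x y' term) with n(n+1) = 6, so n = 2; the polynomial solution is P_2(x).
With y = sum_k a_k x^k, matching x^k gives (k+2)(k+1) a_{k+2} = [k(k+1) - n(n+1)] a_k = (k - 2)(k + 3) a_k. The right side vanishes at k = 2, so the series with the parity of 2 terminates at degree 2.
Standard normalization (P_n(1) = 1): leading coefficient (2n)!/(2^n (n!)^2) = 24/(4*4) = 3/2, so a_2 = 3/2. Work downward with a_k = (k+1)(k+2) a_{k+2} / ((k - 2)(k + 3)):
  a_0 = (1)(2)(3/2) / ((0 - 2)(0 + 3)) = 3/(-6) = -1/2
Hence P_2(x) = 3 x^2/2 - 1/2.

P_2(x); series = 3 x^2/2 - 1/2
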